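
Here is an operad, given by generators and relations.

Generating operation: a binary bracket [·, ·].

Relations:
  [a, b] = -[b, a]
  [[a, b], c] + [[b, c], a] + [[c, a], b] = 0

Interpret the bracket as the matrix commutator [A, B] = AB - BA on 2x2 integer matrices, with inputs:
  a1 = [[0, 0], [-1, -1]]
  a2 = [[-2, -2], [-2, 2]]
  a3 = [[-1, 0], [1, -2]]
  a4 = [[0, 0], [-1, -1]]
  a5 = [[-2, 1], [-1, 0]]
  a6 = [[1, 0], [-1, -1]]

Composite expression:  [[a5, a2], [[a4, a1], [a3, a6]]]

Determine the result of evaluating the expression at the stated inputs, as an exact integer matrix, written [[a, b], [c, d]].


[a5, a2] = [[-4, 8], [0, 4]]
[a4, a1] = [[0, 0], [0, 0]]
[a3, a6] = [[0, 0], [3, 0]]
[[a4, a1], [a3, a6]] = [[0, 0], [0, 0]]
[[a5, a2], [[a4, a1], [a3, a6]]] = [[0, 0], [0, 0]]

[[0, 0], [0, 0]]


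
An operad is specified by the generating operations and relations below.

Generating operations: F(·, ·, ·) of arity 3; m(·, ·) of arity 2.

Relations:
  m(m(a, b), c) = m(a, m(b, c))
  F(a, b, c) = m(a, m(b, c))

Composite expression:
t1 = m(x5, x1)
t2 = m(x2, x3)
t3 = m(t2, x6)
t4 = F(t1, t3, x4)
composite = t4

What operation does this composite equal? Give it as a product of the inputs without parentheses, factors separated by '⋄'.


All parenthesizations of F agree; list the x-inputs left to right.
m(x5, x1) collapses to x5 ⋄ x1
m(x2, x3) collapses to x2 ⋄ x3
m(m(x2, x3), x6) collapses to x2 ⋄ x3 ⋄ x6
F(m(x5, x1), m(m(x2, x3), x6), x4) collapses to x5 ⋄ x1 ⋄ x2 ⋄ x3 ⋄ x6 ⋄ x4

x5 ⋄ x1 ⋄ x2 ⋄ x3 ⋄ x6 ⋄ x4


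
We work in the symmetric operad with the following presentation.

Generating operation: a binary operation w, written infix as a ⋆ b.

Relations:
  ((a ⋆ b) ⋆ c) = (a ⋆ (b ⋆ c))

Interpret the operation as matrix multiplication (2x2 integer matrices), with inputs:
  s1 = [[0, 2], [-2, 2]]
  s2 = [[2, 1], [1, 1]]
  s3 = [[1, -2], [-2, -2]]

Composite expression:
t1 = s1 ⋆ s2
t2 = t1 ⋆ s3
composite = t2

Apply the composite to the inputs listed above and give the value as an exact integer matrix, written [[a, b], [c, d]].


[[-2, -8], [-2, 4]]

(s1 ⋆ s2) = [[2, 2], [-2, 0]]
((s1 ⋆ s2) ⋆ s3) = [[-2, -8], [-2, 4]]


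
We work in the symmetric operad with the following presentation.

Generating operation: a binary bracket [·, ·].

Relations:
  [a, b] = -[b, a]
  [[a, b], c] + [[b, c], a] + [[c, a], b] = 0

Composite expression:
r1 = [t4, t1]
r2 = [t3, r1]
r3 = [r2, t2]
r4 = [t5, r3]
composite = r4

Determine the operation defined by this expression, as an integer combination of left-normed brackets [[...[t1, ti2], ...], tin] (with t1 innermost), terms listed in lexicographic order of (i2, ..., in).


-[[[[t1, t4], t3], t2], t5]

Left-normed coefficients sit on the t1-initial expansion words.
Composite bracket: [t5, [[t3, [t4, t1]], t2]]
Applying ab - ba throughout gives 16 signed words (2^4 = 16).
Words beginning with t1 determine it all:
  sign of t1t4t3t2t5 is -1, so it contributes -[[[[t1, t4], t3], t2], t5]


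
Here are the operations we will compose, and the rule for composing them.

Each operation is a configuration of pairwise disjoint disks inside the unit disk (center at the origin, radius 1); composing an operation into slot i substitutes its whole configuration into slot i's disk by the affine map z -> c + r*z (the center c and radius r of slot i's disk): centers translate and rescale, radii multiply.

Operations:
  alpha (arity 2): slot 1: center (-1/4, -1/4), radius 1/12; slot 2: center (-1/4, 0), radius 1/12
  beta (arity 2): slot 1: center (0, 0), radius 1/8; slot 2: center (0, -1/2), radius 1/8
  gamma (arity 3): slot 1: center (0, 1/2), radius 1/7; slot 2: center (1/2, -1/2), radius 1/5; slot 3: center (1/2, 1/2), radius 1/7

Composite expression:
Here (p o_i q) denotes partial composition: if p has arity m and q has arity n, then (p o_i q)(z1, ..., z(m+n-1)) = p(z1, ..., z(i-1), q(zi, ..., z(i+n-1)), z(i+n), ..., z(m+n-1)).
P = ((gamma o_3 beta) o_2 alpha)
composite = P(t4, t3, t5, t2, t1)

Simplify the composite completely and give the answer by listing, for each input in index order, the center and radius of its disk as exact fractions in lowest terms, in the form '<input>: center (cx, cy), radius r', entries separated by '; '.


t1: center (1/2, 3/7), radius 1/56; t2: center (1/2, 1/2), radius 1/56; t3: center (9/20, -11/20), radius 1/60; t4: center (0, 1/2), radius 1/7; t5: center (9/20, -1/2), radius 1/60


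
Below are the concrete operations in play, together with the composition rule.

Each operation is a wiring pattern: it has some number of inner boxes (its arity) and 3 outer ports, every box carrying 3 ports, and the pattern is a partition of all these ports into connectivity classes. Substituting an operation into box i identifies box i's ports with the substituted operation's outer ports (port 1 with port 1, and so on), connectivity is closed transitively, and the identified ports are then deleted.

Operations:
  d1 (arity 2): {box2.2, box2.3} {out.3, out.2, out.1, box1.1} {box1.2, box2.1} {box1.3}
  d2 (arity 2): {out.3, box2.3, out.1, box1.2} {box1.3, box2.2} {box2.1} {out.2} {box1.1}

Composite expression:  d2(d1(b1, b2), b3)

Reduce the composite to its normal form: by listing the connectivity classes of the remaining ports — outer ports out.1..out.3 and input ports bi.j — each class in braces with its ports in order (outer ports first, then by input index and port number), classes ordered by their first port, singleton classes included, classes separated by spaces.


{out.1, out.3, b1.1, b3.2, b3.3} {out.2} {b1.2, b2.1} {b1.3} {b2.2, b2.3} {b3.1}

Connectivity passes through glued d2-boundaries; trace each wire chain.
through d1, on inputs (b1, b2): {out.1, out.2, out.3, b1.1} {b1.2, b2.1} {b1.3} {b2.2, b2.3} (out.j = stage outer ports)
through d2, on inputs (b1, b2, b3): {out.1, out.3, b1.1, b3.2, b3.3} {out.2} {b1.2, b2.1} {b1.3} {b2.2, b2.3} {b3.1} (out.j = stage outer ports)


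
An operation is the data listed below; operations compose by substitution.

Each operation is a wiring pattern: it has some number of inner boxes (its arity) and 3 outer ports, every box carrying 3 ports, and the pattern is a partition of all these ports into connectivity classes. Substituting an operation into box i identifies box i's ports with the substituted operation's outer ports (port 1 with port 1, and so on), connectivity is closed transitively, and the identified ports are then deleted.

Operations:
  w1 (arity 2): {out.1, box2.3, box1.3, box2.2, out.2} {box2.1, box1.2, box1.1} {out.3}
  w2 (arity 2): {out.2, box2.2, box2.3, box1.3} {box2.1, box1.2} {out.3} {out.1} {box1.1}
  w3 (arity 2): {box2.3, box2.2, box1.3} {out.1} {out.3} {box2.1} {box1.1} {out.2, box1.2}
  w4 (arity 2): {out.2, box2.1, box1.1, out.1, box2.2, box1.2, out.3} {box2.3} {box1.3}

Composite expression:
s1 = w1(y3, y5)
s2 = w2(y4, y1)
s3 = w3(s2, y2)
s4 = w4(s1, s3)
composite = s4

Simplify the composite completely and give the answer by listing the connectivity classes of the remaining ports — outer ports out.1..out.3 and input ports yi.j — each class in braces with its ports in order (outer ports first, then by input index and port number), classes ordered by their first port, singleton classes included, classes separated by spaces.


{out.1, out.2, out.3, y1.2, y1.3, y3.3, y4.3, y5.2, y5.3} {y1.1, y4.2} {y2.1} {y2.2, y2.3} {y3.1, y3.2, y5.1} {y4.1}

Treat the ports identified at w4 as solder joints: merge, then drop.
through w1, on inputs (y3, y5): {out.1, out.2, y3.3, y5.2, y5.3} {out.3} {y3.1, y3.2, y5.1} (out.j = stage outer ports)
through w2, on inputs (y4, y1): {out.1} {out.2, y1.2, y1.3, y4.3} {out.3} {y1.1, y4.2} {y4.1} (out.j = stage outer ports)
through w3, on inputs (y4, y1, y2): {out.1} {out.2, y1.2, y1.3, y4.3} {out.3} {y1.1, y4.2} {y2.1} {y2.2, y2.3} {y4.1} (out.j = stage outer ports)
through w4, on inputs (y3, y5, y4, y1, y2): {out.1, out.2, out.3, y1.2, y1.3, y3.3, y4.3, y5.2, y5.3} {y1.1, y4.2} {y2.1} {y2.2, y2.3} {y3.1, y3.2, y5.1} {y4.1} (out.j = stage outer ports)


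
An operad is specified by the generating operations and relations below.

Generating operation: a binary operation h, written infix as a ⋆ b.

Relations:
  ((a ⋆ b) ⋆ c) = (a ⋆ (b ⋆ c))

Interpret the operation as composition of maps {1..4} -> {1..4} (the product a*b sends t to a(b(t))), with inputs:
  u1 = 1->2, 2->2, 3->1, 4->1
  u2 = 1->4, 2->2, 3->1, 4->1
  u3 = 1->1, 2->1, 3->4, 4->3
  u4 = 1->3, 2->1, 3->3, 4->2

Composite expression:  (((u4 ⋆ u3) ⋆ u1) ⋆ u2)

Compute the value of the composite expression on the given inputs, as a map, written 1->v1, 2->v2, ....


1->3, 2->3, 3->3, 4->3

(u4 ⋆ u3) = 1->3, 2->3, 3->2, 4->3
((u4 ⋆ u3) ⋆ u1) = 1->3, 2->3, 3->3, 4->3
(((u4 ⋆ u3) ⋆ u1) ⋆ u2) = 1->3, 2->3, 3->3, 4->3


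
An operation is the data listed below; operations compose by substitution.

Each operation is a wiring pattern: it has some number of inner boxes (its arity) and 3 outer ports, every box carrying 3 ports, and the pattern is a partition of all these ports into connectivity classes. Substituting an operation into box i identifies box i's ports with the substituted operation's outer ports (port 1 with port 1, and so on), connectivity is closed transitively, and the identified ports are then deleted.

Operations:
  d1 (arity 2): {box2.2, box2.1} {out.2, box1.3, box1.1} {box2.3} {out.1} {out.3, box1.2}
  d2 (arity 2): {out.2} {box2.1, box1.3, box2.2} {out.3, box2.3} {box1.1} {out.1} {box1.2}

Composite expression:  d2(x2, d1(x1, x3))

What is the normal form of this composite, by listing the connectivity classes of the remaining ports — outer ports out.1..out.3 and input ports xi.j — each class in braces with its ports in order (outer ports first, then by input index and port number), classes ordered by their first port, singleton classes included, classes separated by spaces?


{out.1} {out.2} {out.3, x1.2} {x1.1, x1.3, x2.3} {x2.1} {x2.2} {x3.1, x3.2} {x3.3}

Treat the ports identified at d2 as solder joints: merge, then drop.
the subtree at d1 composes to {out.1} {out.2, x1.1, x1.3} {out.3, x1.2} {x3.1, x3.2} {x3.3} on (x1, x3); out.j = own outer ports
the subtree at d2 composes to {out.1} {out.2} {out.3, x1.2} {x1.1, x1.3, x2.3} {x2.1} {x2.2} {x3.1, x3.2} {x3.3} on (x2, x1, x3); out.j = own outer ports


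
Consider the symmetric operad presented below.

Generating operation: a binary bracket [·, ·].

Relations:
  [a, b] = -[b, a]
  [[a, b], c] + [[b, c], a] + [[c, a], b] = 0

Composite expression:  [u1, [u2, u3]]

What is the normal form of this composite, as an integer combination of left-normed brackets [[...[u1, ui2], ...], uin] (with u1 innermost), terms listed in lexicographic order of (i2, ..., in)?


A multilinear Lie element is pinned by u1-initial words (u1 innermost).
Composite bracket: [u1, [u2, u3]]
Applying ab - ba throughout gives 4 signed words (2^2 = 4).
The u1-initial words carry the normal form:
  word u1u2u3 has sign +1, contributing +[[u1, u2], u3]
  word u1u3u2 has sign -1, contributing -[[u1, u3], u2]

[[u1, u2], u3] - [[u1, u3], u2]


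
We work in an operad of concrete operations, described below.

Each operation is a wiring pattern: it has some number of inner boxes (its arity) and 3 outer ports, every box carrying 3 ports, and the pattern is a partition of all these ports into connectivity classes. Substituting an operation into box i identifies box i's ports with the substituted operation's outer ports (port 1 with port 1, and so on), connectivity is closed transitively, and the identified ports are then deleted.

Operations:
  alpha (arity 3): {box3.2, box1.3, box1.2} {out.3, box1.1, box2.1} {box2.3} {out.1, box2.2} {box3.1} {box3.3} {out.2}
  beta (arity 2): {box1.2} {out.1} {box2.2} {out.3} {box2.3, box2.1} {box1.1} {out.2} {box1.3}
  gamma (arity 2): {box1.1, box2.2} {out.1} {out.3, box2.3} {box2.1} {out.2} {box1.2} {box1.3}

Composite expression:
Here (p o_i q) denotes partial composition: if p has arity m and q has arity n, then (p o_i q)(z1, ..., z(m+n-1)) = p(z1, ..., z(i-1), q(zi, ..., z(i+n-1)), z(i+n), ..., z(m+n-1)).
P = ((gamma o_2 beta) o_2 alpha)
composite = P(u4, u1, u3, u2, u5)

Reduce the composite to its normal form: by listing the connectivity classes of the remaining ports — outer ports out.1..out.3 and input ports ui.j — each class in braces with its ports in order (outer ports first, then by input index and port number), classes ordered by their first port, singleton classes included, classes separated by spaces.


{out.1} {out.2} {out.3} {u1.1, u3.1} {u1.2, u1.3, u2.2} {u2.1} {u2.3} {u3.2} {u3.3} {u4.1} {u4.2} {u4.3} {u5.1, u5.3} {u5.2}

Reachability decides: close wires over gamma-identified ports.
through alpha, on inputs (u1, u3, u2): {out.1, u3.2} {out.2} {out.3, u1.1, u3.1} {u1.2, u1.3, u2.2} {u2.1} {u2.3} {u3.3} (out.j = stage outer ports)
through beta, on inputs (u1, u3, u2, u5): {out.1} {out.2} {out.3} {u1.1, u3.1} {u1.2, u1.3, u2.2} {u2.1} {u2.3} {u3.2} {u3.3} {u5.1, u5.3} {u5.2} (out.j = stage outer ports)
through gamma, on inputs (u4, u1, u3, u2, u5): {out.1} {out.2} {out.3} {u1.1, u3.1} {u1.2, u1.3, u2.2} {u2.1} {u2.3} {u3.2} {u3.3} {u4.1} {u4.2} {u4.3} {u5.1, u5.3} {u5.2} (out.j = stage outer ports)


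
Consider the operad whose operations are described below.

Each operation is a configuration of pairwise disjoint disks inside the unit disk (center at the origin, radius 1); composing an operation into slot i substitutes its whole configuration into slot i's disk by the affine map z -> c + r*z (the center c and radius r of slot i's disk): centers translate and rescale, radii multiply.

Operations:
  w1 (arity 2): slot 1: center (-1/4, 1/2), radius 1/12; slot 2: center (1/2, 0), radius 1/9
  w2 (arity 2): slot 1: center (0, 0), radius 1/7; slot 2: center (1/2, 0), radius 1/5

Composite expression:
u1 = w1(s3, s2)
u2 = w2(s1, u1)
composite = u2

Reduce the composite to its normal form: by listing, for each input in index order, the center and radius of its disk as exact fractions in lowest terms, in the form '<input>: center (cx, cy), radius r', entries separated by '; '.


s1: center (0, 0), radius 1/7; s2: center (3/5, 0), radius 1/45; s3: center (9/20, 1/10), radius 1/60

Only the slot chain above each s matters under w2; compose those maps.
tracing s1 down its 1-map path: center (0, 0), radius 1/7
tracing s3 down its 2-map path: center (9/20, 1/10), radius 1/60
tracing s2 down its 2-map path: center (3/5, 0), radius 1/45


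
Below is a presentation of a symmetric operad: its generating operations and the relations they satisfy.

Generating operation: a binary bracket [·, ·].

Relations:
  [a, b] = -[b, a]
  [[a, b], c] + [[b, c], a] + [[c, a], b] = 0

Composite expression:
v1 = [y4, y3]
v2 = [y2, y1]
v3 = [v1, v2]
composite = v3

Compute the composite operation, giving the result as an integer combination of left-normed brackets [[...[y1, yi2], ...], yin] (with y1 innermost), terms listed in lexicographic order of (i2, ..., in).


-[[[y1, y2], y3], y4] + [[[y1, y2], y4], y3]


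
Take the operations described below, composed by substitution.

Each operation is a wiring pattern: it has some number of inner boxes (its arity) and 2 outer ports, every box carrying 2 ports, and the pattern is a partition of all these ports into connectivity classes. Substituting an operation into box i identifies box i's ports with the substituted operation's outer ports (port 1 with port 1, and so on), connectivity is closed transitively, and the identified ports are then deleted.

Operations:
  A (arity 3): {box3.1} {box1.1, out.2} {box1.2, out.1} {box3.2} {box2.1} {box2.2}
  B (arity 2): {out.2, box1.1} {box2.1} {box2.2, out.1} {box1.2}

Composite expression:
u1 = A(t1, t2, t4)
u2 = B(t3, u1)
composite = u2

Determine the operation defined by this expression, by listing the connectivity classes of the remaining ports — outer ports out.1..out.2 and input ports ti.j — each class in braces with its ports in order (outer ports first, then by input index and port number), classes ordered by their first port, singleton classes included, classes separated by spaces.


{out.1, t1.1} {out.2, t3.1} {t1.2} {t2.1} {t2.2} {t3.2} {t4.1} {t4.2}

Substituting into B glues patterns; closure does the rest.
A over (t1, t2, t4) gives {out.1, t1.2} {out.2, t1.1} {t2.1} {t2.2} {t4.1} {t4.2}, out.j being that stage's outer ports
B over (t3, t1, t2, t4) gives {out.1, t1.1} {out.2, t3.1} {t1.2} {t2.1} {t2.2} {t3.2} {t4.1} {t4.2}, out.j being that stage's outer ports


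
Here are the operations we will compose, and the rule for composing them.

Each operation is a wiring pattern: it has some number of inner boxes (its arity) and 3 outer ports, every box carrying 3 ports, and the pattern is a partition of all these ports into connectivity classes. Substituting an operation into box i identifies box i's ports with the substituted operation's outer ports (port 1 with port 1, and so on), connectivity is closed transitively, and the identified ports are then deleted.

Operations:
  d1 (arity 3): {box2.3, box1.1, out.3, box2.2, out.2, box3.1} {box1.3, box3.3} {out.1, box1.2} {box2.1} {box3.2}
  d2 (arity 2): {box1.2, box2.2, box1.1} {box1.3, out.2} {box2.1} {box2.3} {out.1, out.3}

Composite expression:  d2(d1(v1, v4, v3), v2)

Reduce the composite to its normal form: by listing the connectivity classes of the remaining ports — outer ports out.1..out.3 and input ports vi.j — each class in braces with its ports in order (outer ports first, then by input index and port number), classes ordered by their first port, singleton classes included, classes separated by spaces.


{out.1, out.3} {out.2, v1.1, v1.2, v2.2, v3.1, v4.2, v4.3} {v1.3, v3.3} {v2.1} {v2.3} {v3.2} {v4.1}

Treat the ports identified at d2 as solder joints: merge, then drop.
after d1, the pattern on (v1, v4, v3) reads {out.1, v1.2} {out.2, out.3, v1.1, v3.1, v4.2, v4.3} {v1.3, v3.3} {v3.2} {v4.1} (out.j = its outer ports)
after d2, the pattern on (v1, v4, v3, v2) reads {out.1, out.3} {out.2, v1.1, v1.2, v2.2, v3.1, v4.2, v4.3} {v1.3, v3.3} {v2.1} {v2.3} {v3.2} {v4.1} (out.j = its outer ports)


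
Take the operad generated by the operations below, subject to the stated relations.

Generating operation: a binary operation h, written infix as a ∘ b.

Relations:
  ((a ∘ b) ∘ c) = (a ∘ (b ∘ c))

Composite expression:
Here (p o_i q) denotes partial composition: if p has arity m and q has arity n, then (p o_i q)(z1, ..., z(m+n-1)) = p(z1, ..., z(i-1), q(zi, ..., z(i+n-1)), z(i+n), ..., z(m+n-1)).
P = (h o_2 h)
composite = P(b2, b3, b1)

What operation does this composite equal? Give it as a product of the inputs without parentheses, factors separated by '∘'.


b2 ∘ b3 ∘ b1

Key point: h is associative — brackets drop, the b-order remains.
(b3 ∘ b1) unparenthesizes to b3 ∘ b1
(b2 ∘ (b3 ∘ b1)) unparenthesizes to b2 ∘ b3 ∘ b1


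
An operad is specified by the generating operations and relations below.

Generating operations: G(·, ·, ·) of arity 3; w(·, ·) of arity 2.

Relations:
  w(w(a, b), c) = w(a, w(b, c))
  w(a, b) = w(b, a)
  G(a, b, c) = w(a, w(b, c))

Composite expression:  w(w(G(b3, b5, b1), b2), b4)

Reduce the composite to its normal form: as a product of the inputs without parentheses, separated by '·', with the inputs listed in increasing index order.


Any arrangement under w is one operation, so sort the b-inputs.
G(b3, b5, b1) collapses to b3 · b5 · b1
w(G(b3, b5, b1), b2) collapses to b3 · b5 · b1 · b2
w(w(G(b3, b5, b1), b2), b4) collapses to b3 · b5 · b1 · b2 · b4
putting the inputs in ascending order: b1 · b2 · b3 · b4 · b5

b1 · b2 · b3 · b4 · b5


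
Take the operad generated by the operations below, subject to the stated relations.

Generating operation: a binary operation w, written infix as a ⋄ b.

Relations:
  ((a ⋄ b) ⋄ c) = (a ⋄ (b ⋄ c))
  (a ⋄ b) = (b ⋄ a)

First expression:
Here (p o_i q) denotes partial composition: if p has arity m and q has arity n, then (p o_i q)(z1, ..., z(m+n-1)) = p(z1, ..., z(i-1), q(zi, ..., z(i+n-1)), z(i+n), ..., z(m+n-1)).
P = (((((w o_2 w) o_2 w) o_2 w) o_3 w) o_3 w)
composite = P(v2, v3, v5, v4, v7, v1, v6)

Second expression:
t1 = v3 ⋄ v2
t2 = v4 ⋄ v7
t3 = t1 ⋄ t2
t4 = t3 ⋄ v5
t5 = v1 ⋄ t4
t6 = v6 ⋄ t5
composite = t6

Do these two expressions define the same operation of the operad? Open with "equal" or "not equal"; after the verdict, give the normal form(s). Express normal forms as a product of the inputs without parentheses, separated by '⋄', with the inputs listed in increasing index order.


The first expression, normalized: v1 ⋄ v2 ⋄ v3 ⋄ v4 ⋄ v5 ⋄ v6 ⋄ v7
The second expression, normalized: v1 ⋄ v2 ⋄ v3 ⋄ v4 ⋄ v5 ⋄ v6 ⋄ v7
Identical normal forms: equal.

equal — both sides give v1 ⋄ v2 ⋄ v3 ⋄ v4 ⋄ v5 ⋄ v6 ⋄ v7


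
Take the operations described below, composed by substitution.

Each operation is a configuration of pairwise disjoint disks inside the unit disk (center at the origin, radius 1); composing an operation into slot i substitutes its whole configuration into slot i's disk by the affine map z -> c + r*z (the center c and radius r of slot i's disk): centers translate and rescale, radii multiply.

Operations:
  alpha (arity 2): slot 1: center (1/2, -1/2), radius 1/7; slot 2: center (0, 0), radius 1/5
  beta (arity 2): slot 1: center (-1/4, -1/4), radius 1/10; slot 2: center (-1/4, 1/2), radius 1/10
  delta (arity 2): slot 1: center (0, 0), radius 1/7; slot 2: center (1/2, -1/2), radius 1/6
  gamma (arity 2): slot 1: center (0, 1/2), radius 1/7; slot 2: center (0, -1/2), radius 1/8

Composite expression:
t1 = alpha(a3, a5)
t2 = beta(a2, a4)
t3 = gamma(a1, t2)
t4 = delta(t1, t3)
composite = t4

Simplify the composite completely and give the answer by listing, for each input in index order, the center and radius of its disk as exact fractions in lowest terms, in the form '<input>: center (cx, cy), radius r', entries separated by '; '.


a1: center (1/2, -5/12), radius 1/42; a2: center (95/192, -113/192), radius 1/480; a3: center (1/14, -1/14), radius 1/49; a4: center (95/192, -55/96), radius 1/480; a5: center (0, 0), radius 1/35

Nesting under delta composes maps z -> c + r*z down each a-path.
a3 passes through 2 substitutions, ending at center (1/14, -1/14), radius 1/49
a5 passes through 2 substitutions, ending at center (0, 0), radius 1/35
a1 passes through 2 substitutions, ending at center (1/2, -5/12), radius 1/42
a2 passes through 3 substitutions, ending at center (95/192, -113/192), radius 1/480
a4 passes through 3 substitutions, ending at center (95/192, -55/96), radius 1/480


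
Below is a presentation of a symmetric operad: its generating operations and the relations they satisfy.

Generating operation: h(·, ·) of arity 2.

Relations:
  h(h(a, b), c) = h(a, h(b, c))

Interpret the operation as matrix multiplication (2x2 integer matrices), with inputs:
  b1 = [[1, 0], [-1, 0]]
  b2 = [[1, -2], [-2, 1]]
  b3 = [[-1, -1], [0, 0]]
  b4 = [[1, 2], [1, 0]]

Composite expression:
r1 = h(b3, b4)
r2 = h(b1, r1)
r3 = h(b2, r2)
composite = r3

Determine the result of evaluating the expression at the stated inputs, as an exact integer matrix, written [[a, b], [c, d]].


[[-6, -6], [6, 6]]


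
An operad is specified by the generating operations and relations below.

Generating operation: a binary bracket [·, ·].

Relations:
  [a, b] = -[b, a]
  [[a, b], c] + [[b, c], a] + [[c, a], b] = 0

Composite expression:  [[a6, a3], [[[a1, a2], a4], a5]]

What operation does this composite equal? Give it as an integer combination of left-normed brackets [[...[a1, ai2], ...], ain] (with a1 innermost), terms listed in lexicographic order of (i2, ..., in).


[[[[[a1, a2], a4], a5], a3], a6] - [[[[[a1, a2], a4], a5], a6], a3]

Skip Jacobi rewriting: expand, keep a1-initial words, read off terms.
Composite bracket: [[a6, a3], [[[a1, a2], a4], a5]]
Under [a, b] = ab - ba we get 32 signed associative words (2^5 = 32).
Collect the words opening with a1:
  word a1a2a4a5a3a6 has sign +1, contributing +[[[[[a1, a2], a4], a5], a3], a6]
  word a1a2a4a5a6a3 has sign -1, contributing -[[[[[a1, a2], a4], a5], a6], a3]


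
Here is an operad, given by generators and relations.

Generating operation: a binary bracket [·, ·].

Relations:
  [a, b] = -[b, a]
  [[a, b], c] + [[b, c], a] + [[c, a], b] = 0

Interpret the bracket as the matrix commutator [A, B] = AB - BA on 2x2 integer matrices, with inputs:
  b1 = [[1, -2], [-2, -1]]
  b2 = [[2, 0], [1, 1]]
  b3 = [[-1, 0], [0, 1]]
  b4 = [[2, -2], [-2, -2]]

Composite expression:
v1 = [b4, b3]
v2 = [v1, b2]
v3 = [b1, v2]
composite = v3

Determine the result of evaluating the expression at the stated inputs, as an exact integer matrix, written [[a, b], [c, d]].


[[0, -8], [8, 0]]

[b4, b3] = [[0, -4], [4, 0]]
[[b4, b3], b2] = [[-4, 4], [4, 4]]
[b1, [[b4, b3], b2]] = [[0, -8], [8, 0]]


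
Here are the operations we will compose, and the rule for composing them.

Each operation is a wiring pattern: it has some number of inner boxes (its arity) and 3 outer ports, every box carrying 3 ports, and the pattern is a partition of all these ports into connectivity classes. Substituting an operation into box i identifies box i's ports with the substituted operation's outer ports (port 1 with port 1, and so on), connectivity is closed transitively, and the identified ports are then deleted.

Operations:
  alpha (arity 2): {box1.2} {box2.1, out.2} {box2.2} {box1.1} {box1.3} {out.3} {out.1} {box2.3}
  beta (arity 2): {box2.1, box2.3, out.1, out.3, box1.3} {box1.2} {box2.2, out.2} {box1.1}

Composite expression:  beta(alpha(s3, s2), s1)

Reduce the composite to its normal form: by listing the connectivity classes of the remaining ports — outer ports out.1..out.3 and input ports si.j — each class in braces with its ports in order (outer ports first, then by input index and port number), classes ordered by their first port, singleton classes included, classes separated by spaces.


{out.1, out.3, s1.1, s1.3} {out.2, s1.2} {s2.1} {s2.2} {s2.3} {s3.1} {s3.2} {s3.3}

Two ports join when wires chain via beta-identified ports.
alpha over (s3, s2) gives {out.1} {out.2, s2.1} {out.3} {s2.2} {s2.3} {s3.1} {s3.2} {s3.3}, out.j being that stage's outer ports
beta over (s3, s2, s1) gives {out.1, out.3, s1.1, s1.3} {out.2, s1.2} {s2.1} {s2.2} {s2.3} {s3.1} {s3.2} {s3.3}, out.j being that stage's outer ports


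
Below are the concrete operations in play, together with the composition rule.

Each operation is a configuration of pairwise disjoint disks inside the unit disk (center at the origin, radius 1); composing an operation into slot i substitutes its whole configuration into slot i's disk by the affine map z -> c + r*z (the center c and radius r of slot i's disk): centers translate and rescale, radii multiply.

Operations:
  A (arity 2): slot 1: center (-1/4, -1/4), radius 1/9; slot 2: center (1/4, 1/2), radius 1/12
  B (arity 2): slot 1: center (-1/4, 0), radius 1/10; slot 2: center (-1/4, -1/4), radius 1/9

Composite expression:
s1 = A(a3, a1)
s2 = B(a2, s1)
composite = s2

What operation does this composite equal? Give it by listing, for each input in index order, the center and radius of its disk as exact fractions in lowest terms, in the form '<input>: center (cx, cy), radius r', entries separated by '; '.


a1: center (-2/9, -7/36), radius 1/108; a2: center (-1/4, 0), radius 1/10; a3: center (-5/18, -5/18), radius 1/81

Affine substitution under B: radii multiply and a-centers shift.
a2: after 1 affine step, its disk has center (-1/4, 0), radius 1/10
a3: after 2 affine steps, its disk has center (-5/18, -5/18), radius 1/81
a1: after 2 affine steps, its disk has center (-2/9, -7/36), radius 1/108


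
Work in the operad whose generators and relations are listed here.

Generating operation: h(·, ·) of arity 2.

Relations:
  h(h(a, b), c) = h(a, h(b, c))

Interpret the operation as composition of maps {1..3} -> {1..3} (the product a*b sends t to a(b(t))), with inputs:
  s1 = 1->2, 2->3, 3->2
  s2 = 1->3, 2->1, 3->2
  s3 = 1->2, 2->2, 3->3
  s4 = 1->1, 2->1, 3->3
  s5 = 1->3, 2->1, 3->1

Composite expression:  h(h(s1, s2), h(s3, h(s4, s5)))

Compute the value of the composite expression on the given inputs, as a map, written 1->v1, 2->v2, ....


h(s1, s2) = 1->2, 2->2, 3->3
h(s4, s5) = 1->3, 2->1, 3->1
h(s3, h(s4, s5)) = 1->3, 2->2, 3->2
h(h(s1, s2), h(s3, h(s4, s5))) = 1->3, 2->2, 3->2

1->3, 2->2, 3->2


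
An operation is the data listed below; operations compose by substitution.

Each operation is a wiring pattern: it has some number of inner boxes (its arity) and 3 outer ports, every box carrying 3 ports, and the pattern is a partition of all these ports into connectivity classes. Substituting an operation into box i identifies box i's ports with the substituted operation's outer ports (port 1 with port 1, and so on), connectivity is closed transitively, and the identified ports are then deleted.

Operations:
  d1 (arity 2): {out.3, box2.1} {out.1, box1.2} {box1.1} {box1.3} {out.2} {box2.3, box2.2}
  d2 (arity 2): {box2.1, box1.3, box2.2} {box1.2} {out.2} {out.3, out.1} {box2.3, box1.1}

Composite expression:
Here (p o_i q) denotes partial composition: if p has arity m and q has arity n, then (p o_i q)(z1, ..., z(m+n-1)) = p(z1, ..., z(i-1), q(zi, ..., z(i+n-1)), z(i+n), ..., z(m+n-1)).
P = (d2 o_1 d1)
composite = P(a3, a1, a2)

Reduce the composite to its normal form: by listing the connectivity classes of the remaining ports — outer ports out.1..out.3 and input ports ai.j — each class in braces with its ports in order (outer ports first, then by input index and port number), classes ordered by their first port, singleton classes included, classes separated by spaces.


{out.1, out.3} {out.2} {a1.1, a2.1, a2.2} {a1.2, a1.3} {a2.3, a3.2} {a3.1} {a3.3}

Reachability decides: close wires over d2-identified ports.
after d1, the pattern on (a3, a1) reads {out.1, a3.2} {out.2} {out.3, a1.1} {a1.2, a1.3} {a3.1} {a3.3} (out.j = its outer ports)
after d2, the pattern on (a3, a1, a2) reads {out.1, out.3} {out.2} {a1.1, a2.1, a2.2} {a1.2, a1.3} {a2.3, a3.2} {a3.1} {a3.3} (out.j = its outer ports)


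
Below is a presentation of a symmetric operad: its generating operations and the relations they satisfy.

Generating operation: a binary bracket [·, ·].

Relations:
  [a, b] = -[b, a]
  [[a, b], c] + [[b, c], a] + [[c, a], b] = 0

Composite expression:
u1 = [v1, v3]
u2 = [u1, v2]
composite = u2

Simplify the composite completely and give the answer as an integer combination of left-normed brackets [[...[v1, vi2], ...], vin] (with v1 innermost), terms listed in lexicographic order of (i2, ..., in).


[[v1, v3], v2]

Left-normed coefficients sit on the v1-initial expansion words.
Composite bracket: [[v1, v3], v2]
Applying ab - ba throughout gives 4 signed words (2^2 = 4).
Keep just the words that open with v1:
  v1v3v2 (sign +1) contributes +[[v1, v3], v2]


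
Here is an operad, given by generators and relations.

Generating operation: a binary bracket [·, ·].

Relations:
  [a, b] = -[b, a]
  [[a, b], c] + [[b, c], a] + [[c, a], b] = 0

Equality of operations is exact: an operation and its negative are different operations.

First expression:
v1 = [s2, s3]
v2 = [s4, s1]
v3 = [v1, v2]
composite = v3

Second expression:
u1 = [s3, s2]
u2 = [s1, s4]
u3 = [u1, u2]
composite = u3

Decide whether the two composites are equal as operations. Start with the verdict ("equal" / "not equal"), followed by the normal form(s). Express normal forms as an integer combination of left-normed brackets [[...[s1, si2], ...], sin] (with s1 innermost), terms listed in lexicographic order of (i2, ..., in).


equal; both compose to [[[s1, s4], s2], s3] - [[[s1, s4], s3], s2]

The first expression reduces to [[[s1, s4], s2], s3] - [[[s1, s4], s3], s2]
The second expression reduces to [[[s1, s4], s2], s3] - [[[s1, s4], s3], s2]
Same normal form: equal.


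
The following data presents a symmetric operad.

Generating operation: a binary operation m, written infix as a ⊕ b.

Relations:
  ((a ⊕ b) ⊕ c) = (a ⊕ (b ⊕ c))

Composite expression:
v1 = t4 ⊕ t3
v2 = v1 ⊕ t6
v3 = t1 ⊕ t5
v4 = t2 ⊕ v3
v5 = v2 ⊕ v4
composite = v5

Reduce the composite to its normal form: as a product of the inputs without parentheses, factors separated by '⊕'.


t4 ⊕ t3 ⊕ t6 ⊕ t2 ⊕ t1 ⊕ t5


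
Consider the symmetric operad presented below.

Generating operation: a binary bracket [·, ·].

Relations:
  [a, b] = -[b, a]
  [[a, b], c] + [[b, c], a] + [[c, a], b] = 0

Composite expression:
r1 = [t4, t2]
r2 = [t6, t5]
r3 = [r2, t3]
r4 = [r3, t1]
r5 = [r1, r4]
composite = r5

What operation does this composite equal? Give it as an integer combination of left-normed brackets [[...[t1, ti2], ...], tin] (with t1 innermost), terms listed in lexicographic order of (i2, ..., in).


-[[[[[t1, t3], t5], t6], t2], t4] + [[[[[t1, t3], t5], t6], t4], t2] + [[[[[t1, t3], t6], t5], t2], t4] - [[[[[t1, t3], t6], t5], t4], t2] + [[[[[t1, t5], t6], t3], t2], t4] - [[[[[t1, t5], t6], t3], t4], t2] - [[[[[t1, t6], t5], t3], t2], t4] + [[[[[t1, t6], t5], t3], t4], t2]


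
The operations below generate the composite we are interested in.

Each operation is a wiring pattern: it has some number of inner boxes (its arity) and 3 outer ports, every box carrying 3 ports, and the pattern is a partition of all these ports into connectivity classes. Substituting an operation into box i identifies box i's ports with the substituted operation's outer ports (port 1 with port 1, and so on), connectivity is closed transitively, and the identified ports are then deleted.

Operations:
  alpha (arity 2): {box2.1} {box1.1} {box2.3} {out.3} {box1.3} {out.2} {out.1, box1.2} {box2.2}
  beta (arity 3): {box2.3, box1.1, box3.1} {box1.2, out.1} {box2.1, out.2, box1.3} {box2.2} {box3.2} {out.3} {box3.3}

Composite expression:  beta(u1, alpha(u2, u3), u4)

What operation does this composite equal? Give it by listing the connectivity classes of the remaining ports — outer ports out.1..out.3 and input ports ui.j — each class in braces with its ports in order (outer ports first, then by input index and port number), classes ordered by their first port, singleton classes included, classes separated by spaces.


{out.1, u1.2} {out.2, u1.3, u2.2} {out.3} {u1.1, u4.1} {u2.1} {u2.3} {u3.1} {u3.2} {u3.3} {u4.2} {u4.3}

Connectivity passes through glued beta-boundaries; trace each wire chain.
composing alpha on (u2, u3), with out.j its own outer ports: {out.1, u2.2} {out.2} {out.3} {u2.1} {u2.3} {u3.1} {u3.2} {u3.3}
composing beta on (u1, u2, u3, u4), with out.j its own outer ports: {out.1, u1.2} {out.2, u1.3, u2.2} {out.3} {u1.1, u4.1} {u2.1} {u2.3} {u3.1} {u3.2} {u3.3} {u4.2} {u4.3}


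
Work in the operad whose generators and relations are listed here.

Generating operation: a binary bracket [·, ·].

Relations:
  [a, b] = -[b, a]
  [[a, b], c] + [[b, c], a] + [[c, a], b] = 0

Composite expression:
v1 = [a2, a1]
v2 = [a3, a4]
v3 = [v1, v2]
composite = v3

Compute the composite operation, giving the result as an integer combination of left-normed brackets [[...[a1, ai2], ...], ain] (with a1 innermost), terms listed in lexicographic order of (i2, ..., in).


-[[[a1, a2], a3], a4] + [[[a1, a2], a4], a3]

Left-normed coefficients sit on the a1-initial expansion words.
Composite bracket: [[a2, a1], [a3, a4]]
Applying ab - ba throughout gives 8 signed words (2^3 = 8).
Only words starting with a1 matter:
  word a1a2a3a4 has sign -1, contributing -[[[a1, a2], a3], a4]
  word a1a2a4a3 has sign +1, contributing +[[[a1, a2], a4], a3]


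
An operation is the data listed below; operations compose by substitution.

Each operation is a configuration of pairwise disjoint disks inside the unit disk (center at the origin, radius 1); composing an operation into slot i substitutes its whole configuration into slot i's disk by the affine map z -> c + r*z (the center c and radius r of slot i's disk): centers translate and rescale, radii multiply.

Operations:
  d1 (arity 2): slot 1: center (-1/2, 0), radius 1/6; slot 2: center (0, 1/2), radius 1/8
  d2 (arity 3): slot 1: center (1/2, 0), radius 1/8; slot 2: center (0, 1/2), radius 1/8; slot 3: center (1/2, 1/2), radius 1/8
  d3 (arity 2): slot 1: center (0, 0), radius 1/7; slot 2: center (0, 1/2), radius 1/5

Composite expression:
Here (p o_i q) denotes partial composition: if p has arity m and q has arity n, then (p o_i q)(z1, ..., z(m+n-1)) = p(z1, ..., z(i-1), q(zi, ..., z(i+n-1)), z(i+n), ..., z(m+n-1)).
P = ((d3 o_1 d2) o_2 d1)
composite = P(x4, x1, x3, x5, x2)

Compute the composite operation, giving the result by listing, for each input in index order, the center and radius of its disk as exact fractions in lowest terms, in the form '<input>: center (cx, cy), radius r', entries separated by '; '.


x1: center (-1/112, 1/14), radius 1/336; x2: center (0, 1/2), radius 1/5; x3: center (0, 9/112), radius 1/448; x4: center (1/14, 0), radius 1/56; x5: center (1/14, 1/14), radius 1/56


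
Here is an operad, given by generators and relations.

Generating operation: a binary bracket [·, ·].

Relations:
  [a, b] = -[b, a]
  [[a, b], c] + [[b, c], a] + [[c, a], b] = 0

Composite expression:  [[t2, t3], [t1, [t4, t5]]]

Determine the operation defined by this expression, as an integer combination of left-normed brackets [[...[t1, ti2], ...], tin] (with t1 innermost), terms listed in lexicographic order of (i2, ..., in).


-[[[[t1, t4], t5], t2], t3] + [[[[t1, t4], t5], t3], t2] + [[[[t1, t5], t4], t2], t3] - [[[[t1, t5], t4], t3], t2]

Antisymmetry and Jacobi reduce to t1-anchored left-normed brackets.
Composite bracket: [[t2, t3], [t1, [t4, t5]]]
The bracket unfolds into 16 signed words via [a, b] = ab - ba (2^4 = 16).
Only words starting with t1 matter:
  the word t1t4t5t2t3 carries sign -1 and contributes -[[[[t1, t4], t5], t2], t3]
  the word t1t4t5t3t2 carries sign +1 and contributes +[[[[t1, t4], t5], t3], t2]
  the word t1t5t4t2t3 carries sign +1 and contributes +[[[[t1, t5], t4], t2], t3]
  the word t1t5t4t3t2 carries sign -1 and contributes -[[[[t1, t5], t4], t3], t2]


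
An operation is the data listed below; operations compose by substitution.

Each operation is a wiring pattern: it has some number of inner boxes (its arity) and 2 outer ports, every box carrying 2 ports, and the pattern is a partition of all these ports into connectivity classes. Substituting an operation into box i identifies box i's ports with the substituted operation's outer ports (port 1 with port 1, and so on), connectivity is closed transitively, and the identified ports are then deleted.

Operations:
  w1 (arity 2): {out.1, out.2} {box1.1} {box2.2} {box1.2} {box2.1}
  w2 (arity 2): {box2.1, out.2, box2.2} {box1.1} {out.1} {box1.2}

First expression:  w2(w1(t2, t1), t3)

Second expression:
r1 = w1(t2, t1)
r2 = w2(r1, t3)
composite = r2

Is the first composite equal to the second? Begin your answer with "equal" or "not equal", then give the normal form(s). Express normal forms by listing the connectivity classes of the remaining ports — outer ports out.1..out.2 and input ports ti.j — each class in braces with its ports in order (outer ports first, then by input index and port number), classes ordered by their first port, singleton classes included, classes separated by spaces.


equal; both compose to {out.1} {out.2, t3.1, t3.2} {t1.1} {t1.2} {t2.1} {t2.2}

Normal form of the first expression: {out.1} {out.2, t3.1, t3.2} {t1.1} {t1.2} {t2.1} {t2.2}
Normal form of the second expression: {out.1} {out.2, t3.1, t3.2} {t1.1} {t1.2} {t2.1} {t2.2}
The forms coincide; equal.


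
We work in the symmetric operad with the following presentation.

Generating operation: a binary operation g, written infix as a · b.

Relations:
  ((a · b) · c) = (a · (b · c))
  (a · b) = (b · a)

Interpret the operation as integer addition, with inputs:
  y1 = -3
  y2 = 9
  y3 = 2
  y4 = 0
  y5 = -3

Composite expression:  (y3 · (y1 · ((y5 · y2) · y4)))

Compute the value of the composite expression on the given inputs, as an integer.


5

(y5 · y2) = 6
((y5 · y2) · y4) = 6
(y1 · ((y5 · y2) · y4)) = 3
(y3 · (y1 · ((y5 · y2) · y4))) = 5


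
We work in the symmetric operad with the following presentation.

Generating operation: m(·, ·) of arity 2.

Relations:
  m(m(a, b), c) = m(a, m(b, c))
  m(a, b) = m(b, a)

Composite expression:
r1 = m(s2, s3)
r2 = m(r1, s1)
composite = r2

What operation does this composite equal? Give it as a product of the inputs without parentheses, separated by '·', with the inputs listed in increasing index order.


s1 · s2 · s3
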